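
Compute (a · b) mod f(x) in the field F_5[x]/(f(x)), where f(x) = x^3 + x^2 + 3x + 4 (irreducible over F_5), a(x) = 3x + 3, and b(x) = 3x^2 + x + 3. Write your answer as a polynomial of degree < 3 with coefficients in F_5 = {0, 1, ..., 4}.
a · b ≡ 3x^2 + 3 (mod f(x))

Multiply in F_5[x]: a(x)·b(x) = (3x + 3)·(3x^2 + x + 3) = 4x^3 + 2x^2 + 2x + 4. This has degree ≥ 3, so divide by f(x) over F_5: 4x^3 + 2x^2 + 2x + 4 = (4)·(x^3 + x^2 + 3x + 4) + (3x^2 + 3). Hence a·b ≡ 3x^2 + 3 (mod f). (F_5[x]/(f) is a field with 5^3 = 125 elements since f is irreducible of degree 3.)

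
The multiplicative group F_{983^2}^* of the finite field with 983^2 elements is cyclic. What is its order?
|F_{983^2}^*| = 966288

F_{983^2} has 983^2 = 966289 elements; its multiplicative group consists of all nonzero elements, so |F_{983^2}^*| = 966289 - 1 = 966288. (It is cyclic since any finite subgroup of the multiplicative group of a field is cyclic.)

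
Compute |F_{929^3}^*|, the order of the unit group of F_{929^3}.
|F_{929^3}^*| = 801765088

F_{929^3} has 929^3 = 801765089 elements; its multiplicative group consists of all nonzero elements, so |F_{929^3}^*| = 801765089 - 1 = 801765088. (It is cyclic since any finite subgroup of the multiplicative group of a field is cyclic.)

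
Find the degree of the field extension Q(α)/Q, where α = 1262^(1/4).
[Q(α):Q] = 4

α is a root of x^4 - 1262. By Eisenstein's criterion at the prime p = 2 (which divides the constant term 1262 but p^2 = 4 does not, since 1262 is squarefree), x^4 - 1262 is irreducible over Q. Hence [Q(α):Q] = 4.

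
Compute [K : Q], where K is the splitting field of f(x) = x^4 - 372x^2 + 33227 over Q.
[K : Q] = 4

Solving the quadratic in x^2: x^2 = (372 ± √(372^2 - 4·33227))/2 = (372 ± √5476)/2 = (372 ± 74)/2, giving x^2 = 149 or x^2 = 223. So f(x) = (x^2 - 149)(x^2 - 223) and the roots of f are ±√149, ±√223. Hence the splitting field is K = Q(√149, √223). Since 149 and 223 are distinct squarefree integers > 1, their product 33227 is not a perfect square, so √223 ∉ Q(√149). By the tower law [K:Q] = [Q(√149,√223):Q(√149)] · [Q(√149):Q] = 2 · 2 = 4.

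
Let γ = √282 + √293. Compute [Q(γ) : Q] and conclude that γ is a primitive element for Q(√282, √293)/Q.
[Q(γ) : Q] = 4 (equivalently, Q(γ) = Q(√282, √293))

Obviously Q(γ) ⊆ Q(√282, √293), and [Q(√282, √293):Q] = 4 (since 282, 293 are distinct squarefree integers > 1 with 82626 not a perfect square). To show equality we compute the minimal polynomial of γ. From γ = √282 + √293: γ^2 = 282 + 2√(82626) + 293 = 575 + 2√(82626), so γ^2 - 575 = 2√(82626); squaring, (γ^2 - 575)^2 = 4·82626, i.e. γ^4 - 1150γ^2 + 330625 - 330504 = 0, i.e. γ^4 - 1150γ^2 + 121 = 0. So γ is a root of x^4 - 1150x^2 + 121. This polynomial is irreducible over Q: it has no rational root (each ±√282 ± √293 is irrational), and any factorization into two quadratics over Q would force √(82626) ∈ Q (pairing opposite roots) or √282, √293 ∈ Q (other pairings), all impossible. Hence [Q(γ):Q] = 4 = [Q(√282, √293):Q], so Q(γ) = Q(√282, √293).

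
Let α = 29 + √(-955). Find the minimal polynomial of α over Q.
m_α(x) = x^2 - 58x + 1796

From α - 29 = √(-955), squaring gives (α - 29)^2 = -955, i.e. α^2 - 58α + 841 = -955, so α^2 - 58α + 1796 = 0. The discriminant of x^2 - 58x + 1796 is (-58)^2 - 4·(1796) = 3364 - 7184 = -3820, and 4·(-955) is not a perfect square in Q since -955 is squarefree and ≠ 1. Hence x^2 - 58x + 1796 is irreducible over Q and is the minimal polynomial of α.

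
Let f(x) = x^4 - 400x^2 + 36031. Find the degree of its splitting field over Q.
[K : Q] = 4

Solving the quadratic in x^2: x^2 = (400 ± √(400^2 - 4·36031))/2 = (400 ± √15876)/2 = (400 ± 126)/2, giving x^2 = 263 or x^2 = 137. So f(x) = (x^2 - 263)(x^2 - 137) and the roots of f are ±√263, ±√137. Hence the splitting field is K = Q(√263, √137). Since 263 and 137 are distinct squarefree integers > 1, their product 36031 is not a perfect square, so √137 ∉ Q(√263). By the tower law [K:Q] = [Q(√263,√137):Q(√263)] · [Q(√263):Q] = 2 · 2 = 4.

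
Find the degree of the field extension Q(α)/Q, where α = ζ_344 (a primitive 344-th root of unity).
[Q(α):Q] = 168

The minimal polynomial of ζ_344 over Q is the 344-th cyclotomic polynomial Φ_344(x), which is irreducible over Q and has degree φ(344) = 168. Hence [Q(α):Q] = φ(344) = 168.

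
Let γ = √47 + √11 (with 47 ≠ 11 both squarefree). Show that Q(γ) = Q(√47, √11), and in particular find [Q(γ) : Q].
[Q(γ) : Q] = 4 (equivalently, Q(γ) = Q(√47, √11))

Obviously Q(γ) ⊆ Q(√47, √11), and [Q(√47, √11):Q] = 4 (since 47, 11 are distinct squarefree integers > 1 with 517 not a perfect square). To show equality we compute the minimal polynomial of γ. From γ = √47 + √11: γ^2 = 47 + 2√(517) + 11 = 58 + 2√(517), so γ^2 - 58 = 2√(517); squaring, (γ^2 - 58)^2 = 4·517, i.e. γ^4 - 116γ^2 + 3364 - 2068 = 0, i.e. γ^4 - 116γ^2 + 1296 = 0. So γ is a root of x^4 - 116x^2 + 1296. This polynomial is irreducible over Q: it has no rational root (each ±√47 ± √11 is irrational), and any factorization into two quadratics over Q would force √(517) ∈ Q (pairing opposite roots) or √47, √11 ∈ Q (other pairings), all impossible. Hence [Q(γ):Q] = 4 = [Q(√47, √11):Q], so Q(γ) = Q(√47, √11).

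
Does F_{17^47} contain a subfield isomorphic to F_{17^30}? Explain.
No: F_{17^30} is not a subfield of F_{17^47}

F_{p^m} embeds in F_{p^n} iff m | n. Here 30 ∤ 47 (since 47 = 1·30 + 17 with remainder 17 ≠ 0), so F_{17^30} is not a subfield of F_{17^47}. Equivalently: if it were, the tower law would give 30 = [F_{17^30}:F_17] dividing [F_{17^47}:F_17] = 47, contradiction.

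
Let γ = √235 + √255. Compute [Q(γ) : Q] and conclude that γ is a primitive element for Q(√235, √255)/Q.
[Q(γ) : Q] = 4 (equivalently, Q(γ) = Q(√235, √255))

Obviously Q(γ) ⊆ Q(√235, √255), and [Q(√235, √255):Q] = 4 (since 235, 255 are distinct squarefree integers > 1 with 59925 not a perfect square). To show equality we compute the minimal polynomial of γ. From γ = √235 + √255: γ^2 = 235 + 2√(59925) + 255 = 490 + 2√(59925), so γ^2 - 490 = 2√(59925); squaring, (γ^2 - 490)^2 = 4·59925, i.e. γ^4 - 980γ^2 + 240100 - 239700 = 0, i.e. γ^4 - 980γ^2 + 400 = 0. So γ is a root of x^4 - 980x^2 + 400. This polynomial is irreducible over Q: it has no rational root (each ±√235 ± √255 is irrational), and any factorization into two quadratics over Q would force √(59925) ∈ Q (pairing opposite roots) or √235, √255 ∈ Q (other pairings), all impossible. Hence [Q(γ):Q] = 4 = [Q(√235, √255):Q], so Q(γ) = Q(√235, √255).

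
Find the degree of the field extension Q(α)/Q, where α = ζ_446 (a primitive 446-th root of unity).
[Q(α):Q] = 222

The minimal polynomial of ζ_446 over Q is the 446-th cyclotomic polynomial Φ_446(x), which is irreducible over Q and has degree φ(446) = 222. Hence [Q(α):Q] = φ(446) = 222.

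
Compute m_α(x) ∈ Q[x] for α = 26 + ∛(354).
m_α(x) = x^3 - 78x^2 + 2028x - 17930

Set β = α - 26 = ∛(354), so β^3 = 354. Then (α - 26)^3 - 354 = 0, i.e. α is a root of g(x) = (x - 26)^3 - 354 = x^3 - 78x^2 + 2028x - 17930. Since g(x) = h(x - 26) where h(x) = x^3 - 354, and h is irreducible over Q (because 354 is not a perfect cube, so h has no rational root, and a monic cubic with no rational root is irreducible), g is also irreducible (irreducibility is preserved under the substitution x → x - 26). Hence m_α(x) = x^3 - 78x^2 + 2028x - 17930.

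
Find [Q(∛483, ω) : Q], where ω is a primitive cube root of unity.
[Q(∛483, ω) : Q] = 6

[Q(∛483):Q] = 3 (min poly x^3 - 483, irreducible since 483 is not a perfect cube). [Q(ω):Q] = 2 (min poly x^2 + x + 1). Since Q(∛483) ⊂ R and ω ∉ R, we have ω ∉ Q(∛483), so x^2 + x + 1 remains irreducible over Q(∛483) and [Q(∛483, ω) : Q(∛483)] = 2. By the tower law, [Q(∛483, ω) : Q] = 3 · 2 = 6. (In fact Q(∛483, ω) is the splitting field of x^3 - 483 over Q.)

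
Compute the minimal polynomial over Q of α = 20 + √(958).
m_α(x) = x^2 - 40x - 558

From α - 20 = √(958), squaring gives (α - 20)^2 = 958, i.e. α^2 - 40α + 400 = 958, so α^2 - 40α - 558 = 0. The discriminant of x^2 - 40x - 558 is (-40)^2 - 4·(-558) = 1600 + 2232 = 3832, and 4·(958) is not a perfect square in Q since 958 is squarefree and ≠ 1. Hence x^2 - 40x - 558 is irreducible over Q and is the minimal polynomial of α.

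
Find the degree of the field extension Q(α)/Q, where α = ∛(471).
[Q(α):Q] = 3

The minimal polynomial of α is x^3 - 471, irreducible over Q since 471 is not a perfect cube (so x^3 - 471 has no rational root). Hence [Q(α):Q] = deg(m_α) = 3.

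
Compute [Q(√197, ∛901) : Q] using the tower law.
[Q(√197, ∛901) : Q] = 6

Let L = Q(√197, ∛901). Since Q(√197) ⊂ L and [Q(√197):Q] = 2, the tower law gives 2 | [L:Q]. Likewise Q(∛901) ⊂ L with [Q(∛901):Q] = 3 (because 901 is not a perfect cube), so 3 | [L:Q]. As gcd(2,3) = 1, [L:Q] is divisible by 6. Conversely L is generated over Q by √197 and ∛901, so [L:Q] ≤ 2·3 = 6. Therefore [Q(√197, ∛901) : Q] = 6.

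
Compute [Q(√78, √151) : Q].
[Q(√78, √151) : Q] = 4

[Q(√78):Q] = 2 (min poly x^2 - 78, irreducible since 78 is squarefree > 1). For the top step, suppose √151 ∈ Q(√78), say √151 = c + d√78 with c, d ∈ Q. Squaring: 151 = c^2 + 78d^2 + 2cd√78. Since √78 ∉ Q this forces 2cd = 0. If d = 0 then √151 = c ∈ Q, contradicting 151 squarefree > 1. If c = 0 then 151 = 78d^2, so 78·151 = (78d)^2 is a perfect square in Q — but 78·151 = 11778 is not a perfect square (since 78 and 151 are distinct squarefree integers). Contradiction. Hence √151 ∉ Q(√78), so x^2 - 151 stays irreducible over Q(√78) and [Q(√78, √151) : Q(√78)] = 2. By the tower law, [Q(√78, √151) : Q] = 2 · 2 = 4.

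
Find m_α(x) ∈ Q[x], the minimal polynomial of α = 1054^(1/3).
m_α(x) = x^3 - 1054

α satisfies α^3 = 1054, so x^3 - 1054 annihilates α. By the rational root test, a rational root p/q (in lowest terms) of x^3 - 1054 would satisfy p^3 = 1054 q^3, forcing q = 1 and p^3 = 1054; but 1054 is not a perfect cube, contradiction. A monic cubic over Q with no rational root is irreducible (any nontrivial factorization would include a linear factor). Hence x^3 - 1054 is the minimal polynomial of α, and in particular [Q(α):Q] = 3.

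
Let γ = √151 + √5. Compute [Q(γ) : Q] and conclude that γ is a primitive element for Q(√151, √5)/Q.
[Q(γ) : Q] = 4 (equivalently, Q(γ) = Q(√151, √5))

Obviously Q(γ) ⊆ Q(√151, √5), and [Q(√151, √5):Q] = 4 (since 151, 5 are distinct squarefree integers > 1 with 755 not a perfect square). To show equality we compute the minimal polynomial of γ. From γ = √151 + √5: γ^2 = 151 + 2√(755) + 5 = 156 + 2√(755), so γ^2 - 156 = 2√(755); squaring, (γ^2 - 156)^2 = 4·755, i.e. γ^4 - 312γ^2 + 24336 - 3020 = 0, i.e. γ^4 - 312γ^2 + 21316 = 0. So γ is a root of x^4 - 312x^2 + 21316. This polynomial is irreducible over Q: it has no rational root (each ±√151 ± √5 is irrational), and any factorization into two quadratics over Q would force √(755) ∈ Q (pairing opposite roots) or √151, √5 ∈ Q (other pairings), all impossible. Hence [Q(γ):Q] = 4 = [Q(√151, √5):Q], so Q(γ) = Q(√151, √5).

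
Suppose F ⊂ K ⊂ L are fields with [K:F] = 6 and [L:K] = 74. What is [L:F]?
[L:F] = 444

The tower law says that for any tower of field extensions F ⊂ K ⊂ L with finite degrees, [L:F] = [L:K] · [K:F]. Here this gives [L:F] = 74 · 6 = 444.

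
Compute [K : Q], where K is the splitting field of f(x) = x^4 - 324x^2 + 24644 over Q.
[K : Q] = 4

Solving the quadratic in x^2: x^2 = (324 ± √(324^2 - 4·24644))/2 = (324 ± √6400)/2 = (324 ± 80)/2, giving x^2 = 202 or x^2 = 122. So f(x) = (x^2 - 202)(x^2 - 122) and the roots of f are ±√202, ±√122. Hence the splitting field is K = Q(√202, √122). Since 202 and 122 are distinct squarefree integers > 1, their product 24644 is not a perfect square, so √122 ∉ Q(√202). By the tower law [K:Q] = [Q(√202,√122):Q(√202)] · [Q(√202):Q] = 2 · 2 = 4.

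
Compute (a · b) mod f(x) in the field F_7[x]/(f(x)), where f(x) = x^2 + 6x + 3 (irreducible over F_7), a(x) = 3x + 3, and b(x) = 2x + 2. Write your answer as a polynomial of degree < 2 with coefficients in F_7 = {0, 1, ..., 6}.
a · b ≡ 4x + 2 (mod f(x))

Multiply in F_7[x]: a(x)·b(x) = (3x + 3)·(2x + 2) = 6x^2 + 5x + 6. This has degree ≥ 2, so divide by f(x) over F_7: 6x^2 + 5x + 6 = (6)·(x^2 + 6x + 3) + (4x + 2). Hence a·b ≡ 4x + 2 (mod f). (F_7[x]/(f) is a field with 7^2 = 49 elements since f is irreducible of degree 2.)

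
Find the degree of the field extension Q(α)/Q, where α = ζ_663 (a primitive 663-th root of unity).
[Q(α):Q] = 384

The minimal polynomial of ζ_663 over Q is the 663-th cyclotomic polynomial Φ_663(x), which is irreducible over Q and has degree φ(663) = 384. Hence [Q(α):Q] = φ(663) = 384.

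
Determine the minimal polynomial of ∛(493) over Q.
m_α(x) = x^3 - 493

α satisfies α^3 = 493, so x^3 - 493 annihilates α. By the rational root test, a rational root p/q (in lowest terms) of x^3 - 493 would satisfy p^3 = 493 q^3, forcing q = 1 and p^3 = 493; but 493 is not a perfect cube, contradiction. A monic cubic over Q with no rational root is irreducible (any nontrivial factorization would include a linear factor). Hence x^3 - 493 is the minimal polynomial of α, and in particular [Q(α):Q] = 3.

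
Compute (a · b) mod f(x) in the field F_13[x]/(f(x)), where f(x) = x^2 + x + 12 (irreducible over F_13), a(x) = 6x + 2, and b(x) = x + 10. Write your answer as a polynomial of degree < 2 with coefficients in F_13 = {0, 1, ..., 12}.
a · b ≡ 4x (mod f(x))

Multiply in F_13[x]: a(x)·b(x) = (6x + 2)·(x + 10) = 6x^2 + 10x + 7. This has degree ≥ 2, so divide by f(x) over F_13: 6x^2 + 10x + 7 = (6)·(x^2 + x + 12) + (4x). Hence a·b ≡ 4x (mod f). (F_13[x]/(f) is a field with 13^2 = 169 elements since f is irreducible of degree 2.)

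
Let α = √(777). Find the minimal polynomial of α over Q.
m_α(x) = x^2 - 777

α satisfies α^2 - 777 = 0, so x^2 - 777 annihilates α. Since d = 777 is squarefree and ≠ 1, it is not a perfect square in Q, so x^2 - 777 has no rational root and is therefore irreducible over Q (a degree-2 polynomial over a field is irreducible iff it has no root). Hence m_α(x) = x^2 - 777.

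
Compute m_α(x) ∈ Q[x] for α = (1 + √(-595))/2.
m_α(x) = x^2 - x + 149

From 2α - 1 = √(-595), squaring gives (2α - 1)^2 = -595, i.e. 4α^2 - 4α + 1 = -595, so α^2 - α + (1 + 595)/4 = 0. Since -595 ≡ 1 (mod 4), (1 + 595)/4 = 149 ∈ Z. The polynomial x^2 - x + 149 has discriminant 1 - 4·(149) = -595, which is not a perfect square in Q (d = -595 is squarefree and ≠ 1), so x^2 - x + 149 is irreducible over Q. It is the minimal polynomial of α.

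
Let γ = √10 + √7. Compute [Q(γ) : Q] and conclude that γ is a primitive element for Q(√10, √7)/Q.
[Q(γ) : Q] = 4 (equivalently, Q(γ) = Q(√10, √7))

Obviously Q(γ) ⊆ Q(√10, √7), and [Q(√10, √7):Q] = 4 (since 10, 7 are distinct squarefree integers > 1 with 70 not a perfect square). To show equality we compute the minimal polynomial of γ. From γ = √10 + √7: γ^2 = 10 + 2√(70) + 7 = 17 + 2√(70), so γ^2 - 17 = 2√(70); squaring, (γ^2 - 17)^2 = 4·70, i.e. γ^4 - 34γ^2 + 289 - 280 = 0, i.e. γ^4 - 34γ^2 + 9 = 0. So γ is a root of x^4 - 34x^2 + 9. This polynomial is irreducible over Q: it has no rational root (each ±√10 ± √7 is irrational), and any factorization into two quadratics over Q would force √(70) ∈ Q (pairing opposite roots) or √10, √7 ∈ Q (other pairings), all impossible. Hence [Q(γ):Q] = 4 = [Q(√10, √7):Q], so Q(γ) = Q(√10, √7).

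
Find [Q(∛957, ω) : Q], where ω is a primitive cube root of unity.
[Q(∛957, ω) : Q] = 6

[Q(∛957):Q] = 3 (min poly x^3 - 957, irreducible since 957 is not a perfect cube). [Q(ω):Q] = 2 (min poly x^2 + x + 1). Since Q(∛957) ⊂ R and ω ∉ R, we have ω ∉ Q(∛957), so x^2 + x + 1 remains irreducible over Q(∛957) and [Q(∛957, ω) : Q(∛957)] = 2. By the tower law, [Q(∛957, ω) : Q] = 3 · 2 = 6. (In fact Q(∛957, ω) is the splitting field of x^3 - 957 over Q.)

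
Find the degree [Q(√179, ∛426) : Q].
[Q(√179, ∛426) : Q] = 6

Let L = Q(√179, ∛426). Since Q(√179) ⊂ L and [Q(√179):Q] = 2, the tower law gives 2 | [L:Q]. Likewise Q(∛426) ⊂ L with [Q(∛426):Q] = 3 (because 426 is not a perfect cube), so 3 | [L:Q]. As gcd(2,3) = 1, [L:Q] is divisible by 6. Conversely L is generated over Q by √179 and ∛426, so [L:Q] ≤ 2·3 = 6. Therefore [Q(√179, ∛426) : Q] = 6.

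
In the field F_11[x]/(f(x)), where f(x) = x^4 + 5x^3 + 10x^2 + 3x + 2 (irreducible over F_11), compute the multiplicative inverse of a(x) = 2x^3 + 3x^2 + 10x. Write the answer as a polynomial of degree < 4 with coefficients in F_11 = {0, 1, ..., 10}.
a(x)^(-1) ≡ 5x^3 + 8x^2 + x + 1 (mod f(x))

Since f is irreducible over F_11, F_11[x]/(f) is a field and a(x) ≠ 0 has an inverse. Apply the extended Euclidean algorithm to f(x) and a(x) in F_11[x]: f(x) = (6x + 10)·a(x) + (8x^2 + 2x + 2);  a(x) = (3x + 1)·(8x^2 + 2x + 2) + (2x + 9);  (8x^2 + 2x + 2) = (4x + 5)·(2x + 9) + (1). The last nonzero remainder is the constant 1 = gcd(f, a) in F_11. Back-substituting through the division chain expresses 1 = s(x)·a(x) + t(x)·f(x) with s(x) ≡ 5x^3 + 8x^2 + x + 1 (mod f), so a(x)^(-1) ≡ s(x) = 5x^3 + 8x^2 + x + 1 (mod f). Check: (2x^3 + 3x^2 + 10x)·(5x^3 + 8x^2 + x + 1) = 10x^6 + 9x^5 + 10x^4 + 8x^3 + 2x^2 + 10x ≡ 1 (mod x^4 + 5x^3 + 10x^2 + 3x + 2).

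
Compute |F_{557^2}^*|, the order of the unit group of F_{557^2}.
|F_{557^2}^*| = 310248

F_{557^2} has 557^2 = 310249 elements; its multiplicative group consists of all nonzero elements, so |F_{557^2}^*| = 310249 - 1 = 310248. (It is cyclic since any finite subgroup of the multiplicative group of a field is cyclic.)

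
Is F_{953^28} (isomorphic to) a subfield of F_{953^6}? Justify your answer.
No: F_{953^28} is not a subfield of F_{953^6}

F_{p^m} embeds in F_{p^n} iff m | n. Here 28 ∤ 6 (since 6 = 0·28 + 6 with remainder 6 ≠ 0), so F_{953^28} is not a subfield of F_{953^6}. Equivalently: if it were, the tower law would give 28 = [F_{953^28}:F_953] dividing [F_{953^6}:F_953] = 6, contradiction.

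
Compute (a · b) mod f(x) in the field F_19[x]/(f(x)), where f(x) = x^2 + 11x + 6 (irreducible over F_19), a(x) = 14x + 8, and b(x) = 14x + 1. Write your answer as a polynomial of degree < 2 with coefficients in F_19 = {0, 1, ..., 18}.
a · b ≡ 3x + 10 (mod f(x))

Multiply in F_19[x]: a(x)·b(x) = (14x + 8)·(14x + 1) = 6x^2 + 12x + 8. This has degree ≥ 2, so divide by f(x) over F_19: 6x^2 + 12x + 8 = (6)·(x^2 + 11x + 6) + (3x + 10). Hence a·b ≡ 3x + 10 (mod f). (F_19[x]/(f) is a field with 19^2 = 361 elements since f is irreducible of degree 2.)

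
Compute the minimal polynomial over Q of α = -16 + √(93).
m_α(x) = x^2 + 32x + 163

From α + 16 = √(93), squaring gives (α + 16)^2 = 93, i.e. α^2 + 32α + 256 = 93, so α^2 + 32α + 163 = 0. The discriminant of x^2 + 32x + 163 is (32)^2 - 4·(163) = 1024 - 652 = 372, and 4·(93) is not a perfect square in Q since 93 is squarefree and ≠ 1. Hence x^2 + 32x + 163 is irreducible over Q and is the minimal polynomial of α.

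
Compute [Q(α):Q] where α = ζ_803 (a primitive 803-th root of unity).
[Q(α):Q] = 720

The minimal polynomial of ζ_803 over Q is the 803-th cyclotomic polynomial Φ_803(x), which is irreducible over Q and has degree φ(803) = 720. Hence [Q(α):Q] = φ(803) = 720.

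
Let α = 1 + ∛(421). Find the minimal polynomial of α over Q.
m_α(x) = x^3 - 3x^2 + 3x - 422

Set β = α - 1 = ∛(421), so β^3 = 421. Then (α - 1)^3 - 421 = 0, i.e. α is a root of g(x) = (x - 1)^3 - 421 = x^3 - 3x^2 + 3x - 422. Since g(x) = h(x - 1) where h(x) = x^3 - 421, and h is irreducible over Q (because 421 is not a perfect cube, so h has no rational root, and a monic cubic with no rational root is irreducible), g is also irreducible (irreducibility is preserved under the substitution x → x - 1). Hence m_α(x) = x^3 - 3x^2 + 3x - 422.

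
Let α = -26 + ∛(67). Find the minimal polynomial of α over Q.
m_α(x) = x^3 + 78x^2 + 2028x + 17509

Set β = α + 26 = ∛(67), so β^3 = 67. Then (α + 26)^3 - 67 = 0, i.e. α is a root of g(x) = (x + 26)^3 - 67 = x^3 + 78x^2 + 2028x + 17509. Since g(x) = h(x + 26) where h(x) = x^3 - 67, and h is irreducible over Q (because 67 is not a perfect cube, so h has no rational root, and a monic cubic with no rational root is irreducible), g is also irreducible (irreducibility is preserved under the substitution x → x + 26). Hence m_α(x) = x^3 + 78x^2 + 2028x + 17509.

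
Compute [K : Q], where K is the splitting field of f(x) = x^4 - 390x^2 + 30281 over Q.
[K : Q] = 4

Solving the quadratic in x^2: x^2 = (390 ± √(390^2 - 4·30281))/2 = (390 ± √30976)/2 = (390 ± 176)/2, giving x^2 = 107 or x^2 = 283. So f(x) = (x^2 - 107)(x^2 - 283) and the roots of f are ±√107, ±√283. Hence the splitting field is K = Q(√107, √283). Since 107 and 283 are distinct squarefree integers > 1, their product 30281 is not a perfect square, so √283 ∉ Q(√107). By the tower law [K:Q] = [Q(√107,√283):Q(√107)] · [Q(√107):Q] = 2 · 2 = 4.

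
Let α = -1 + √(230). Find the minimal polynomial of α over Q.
m_α(x) = x^2 + 2x - 229

From α + 1 = √(230), squaring gives (α + 1)^2 = 230, i.e. α^2 + 2α + 1 = 230, so α^2 + 2α - 229 = 0. The discriminant of x^2 + 2x - 229 is (2)^2 - 4·(-229) = 4 + 916 = 920, and 4·(230) is not a perfect square in Q since 230 is squarefree and ≠ 1. Hence x^2 + 2x - 229 is irreducible over Q and is the minimal polynomial of α.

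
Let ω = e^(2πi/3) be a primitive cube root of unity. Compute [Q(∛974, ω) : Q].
[Q(∛974, ω) : Q] = 6

[Q(∛974):Q] = 3 (min poly x^3 - 974, irreducible since 974 is not a perfect cube). [Q(ω):Q] = 2 (min poly x^2 + x + 1). Since Q(∛974) ⊂ R and ω ∉ R, we have ω ∉ Q(∛974), so x^2 + x + 1 remains irreducible over Q(∛974) and [Q(∛974, ω) : Q(∛974)] = 2. By the tower law, [Q(∛974, ω) : Q] = 3 · 2 = 6. (In fact Q(∛974, ω) is the splitting field of x^3 - 974 over Q.)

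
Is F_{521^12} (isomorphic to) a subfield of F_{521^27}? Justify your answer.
No: F_{521^12} is not a subfield of F_{521^27}

F_{p^m} embeds in F_{p^n} iff m | n. Here 12 ∤ 27 (since 27 = 2·12 + 3 with remainder 3 ≠ 0), so F_{521^12} is not a subfield of F_{521^27}. Equivalently: if it were, the tower law would give 12 = [F_{521^12}:F_521] dividing [F_{521^27}:F_521] = 27, contradiction.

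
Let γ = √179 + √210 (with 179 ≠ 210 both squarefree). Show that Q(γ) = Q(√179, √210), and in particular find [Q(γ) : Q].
[Q(γ) : Q] = 4 (equivalently, Q(γ) = Q(√179, √210))

Obviously Q(γ) ⊆ Q(√179, √210), and [Q(√179, √210):Q] = 4 (since 179, 210 are distinct squarefree integers > 1 with 37590 not a perfect square). To show equality we compute the minimal polynomial of γ. From γ = √179 + √210: γ^2 = 179 + 2√(37590) + 210 = 389 + 2√(37590), so γ^2 - 389 = 2√(37590); squaring, (γ^2 - 389)^2 = 4·37590, i.e. γ^4 - 778γ^2 + 151321 - 150360 = 0, i.e. γ^4 - 778γ^2 + 961 = 0. So γ is a root of x^4 - 778x^2 + 961. This polynomial is irreducible over Q: it has no rational root (each ±√179 ± √210 is irrational), and any factorization into two quadratics over Q would force √(37590) ∈ Q (pairing opposite roots) or √179, √210 ∈ Q (other pairings), all impossible. Hence [Q(γ):Q] = 4 = [Q(√179, √210):Q], so Q(γ) = Q(√179, √210).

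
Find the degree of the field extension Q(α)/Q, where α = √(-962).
[Q(α):Q] = 2

[Q(α):Q] equals the degree of the minimal polynomial of α. Here α^2 = -962 and x^2 + 962 is irreducible (d = -962 is squarefree, ≠ 1, hence not a square), so deg(m_α) = 2. Thus [Q(α):Q] = 2.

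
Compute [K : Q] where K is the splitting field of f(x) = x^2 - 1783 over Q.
[K : Q] = 2

f(x) = x^2 - 1783 factors as (x - √1783)(x + √1783). The splitting field is K = Q(√1783). Since 1783 is squarefree and > 1, it is not a perfect square, so x^2 - 1783 is irreducible over Q and [Q(√1783) : Q] = 2. Hence [K : Q] = 2.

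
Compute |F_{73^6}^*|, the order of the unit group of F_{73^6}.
|F_{73^6}^*| = 151334226288

F_{73^6} has 73^6 = 151334226289 elements; its multiplicative group consists of all nonzero elements, so |F_{73^6}^*| = 151334226289 - 1 = 151334226288. (It is cyclic since any finite subgroup of the multiplicative group of a field is cyclic.)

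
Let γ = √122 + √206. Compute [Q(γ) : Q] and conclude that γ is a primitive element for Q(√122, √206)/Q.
[Q(γ) : Q] = 4 (equivalently, Q(γ) = Q(√122, √206))

Obviously Q(γ) ⊆ Q(√122, √206), and [Q(√122, √206):Q] = 4 (since 122, 206 are distinct squarefree integers > 1 with 25132 not a perfect square). To show equality we compute the minimal polynomial of γ. From γ = √122 + √206: γ^2 = 122 + 2√(25132) + 206 = 328 + 2√(25132), so γ^2 - 328 = 2√(25132); squaring, (γ^2 - 328)^2 = 4·25132, i.e. γ^4 - 656γ^2 + 107584 - 100528 = 0, i.e. γ^4 - 656γ^2 + 7056 = 0. So γ is a root of x^4 - 656x^2 + 7056. This polynomial is irreducible over Q: it has no rational root (each ±√122 ± √206 is irrational), and any factorization into two quadratics over Q would force √(25132) ∈ Q (pairing opposite roots) or √122, √206 ∈ Q (other pairings), all impossible. Hence [Q(γ):Q] = 4 = [Q(√122, √206):Q], so Q(γ) = Q(√122, √206).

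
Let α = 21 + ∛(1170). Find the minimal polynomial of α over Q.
m_α(x) = x^3 - 63x^2 + 1323x - 10431

Set β = α - 21 = ∛(1170), so β^3 = 1170. Then (α - 21)^3 - 1170 = 0, i.e. α is a root of g(x) = (x - 21)^3 - 1170 = x^3 - 63x^2 + 1323x - 10431. Since g(x) = h(x - 21) where h(x) = x^3 - 1170, and h is irreducible over Q (because 1170 is not a perfect cube, so h has no rational root, and a monic cubic with no rational root is irreducible), g is also irreducible (irreducibility is preserved under the substitution x → x - 21). Hence m_α(x) = x^3 - 63x^2 + 1323x - 10431.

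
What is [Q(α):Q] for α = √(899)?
[Q(α):Q] = 2

[Q(α):Q] equals the degree of the minimal polynomial of α. Here α^2 = 899 and x^2 - 899 is irreducible (d = 899 is squarefree, ≠ 1, hence not a square), so deg(m_α) = 2. Thus [Q(α):Q] = 2.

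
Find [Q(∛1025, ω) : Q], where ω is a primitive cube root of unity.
[Q(∛1025, ω) : Q] = 6

[Q(∛1025):Q] = 3 (min poly x^3 - 1025, irreducible since 1025 is not a perfect cube). [Q(ω):Q] = 2 (min poly x^2 + x + 1). Since Q(∛1025) ⊂ R and ω ∉ R, we have ω ∉ Q(∛1025), so x^2 + x + 1 remains irreducible over Q(∛1025) and [Q(∛1025, ω) : Q(∛1025)] = 2. By the tower law, [Q(∛1025, ω) : Q] = 3 · 2 = 6. (In fact Q(∛1025, ω) is the splitting field of x^3 - 1025 over Q.)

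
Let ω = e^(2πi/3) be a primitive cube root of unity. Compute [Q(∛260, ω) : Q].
[Q(∛260, ω) : Q] = 6

[Q(∛260):Q] = 3 (min poly x^3 - 260, irreducible since 260 is not a perfect cube). [Q(ω):Q] = 2 (min poly x^2 + x + 1). Since Q(∛260) ⊂ R and ω ∉ R, we have ω ∉ Q(∛260), so x^2 + x + 1 remains irreducible over Q(∛260) and [Q(∛260, ω) : Q(∛260)] = 2. By the tower law, [Q(∛260, ω) : Q] = 3 · 2 = 6. (In fact Q(∛260, ω) is the splitting field of x^3 - 260 over Q.)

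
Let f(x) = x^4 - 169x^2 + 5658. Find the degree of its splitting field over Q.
[K : Q] = 4

Solving the quadratic in x^2: x^2 = (169 ± √(169^2 - 4·5658))/2 = (169 ± √5929)/2 = (169 ± 77)/2, giving x^2 = 123 or x^2 = 46. So f(x) = (x^2 - 123)(x^2 - 46) and the roots of f are ±√123, ±√46. Hence the splitting field is K = Q(√123, √46). Since 123 and 46 are distinct squarefree integers > 1, their product 5658 is not a perfect square, so √46 ∉ Q(√123). By the tower law [K:Q] = [Q(√123,√46):Q(√123)] · [Q(√123):Q] = 2 · 2 = 4.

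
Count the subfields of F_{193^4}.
F_{193^4} has 3 subfields

The subfields of F_{p^n} are exactly the fields F_{p^d} for d | n (each is the fixed field of the unique index-d subgroup of Gal(F_{p^n}/F_p) ≅ Z/nZ). The divisors of n = 4 are {1, 2, 4}, giving 3 subfields: F_{193^1}, F_{193^2}, F_{193^4}.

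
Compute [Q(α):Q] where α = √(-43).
[Q(α):Q] = 2

[Q(α):Q] equals the degree of the minimal polynomial of α. Here α^2 = -43 and x^2 + 43 is irreducible (d = -43 is squarefree, ≠ 1, hence not a square), so deg(m_α) = 2. Thus [Q(α):Q] = 2.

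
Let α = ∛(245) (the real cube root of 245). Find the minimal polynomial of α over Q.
m_α(x) = x^3 - 245

α satisfies α^3 = 245, so x^3 - 245 annihilates α. By the rational root test, a rational root p/q (in lowest terms) of x^3 - 245 would satisfy p^3 = 245 q^3, forcing q = 1 and p^3 = 245; but 245 is not a perfect cube, contradiction. A monic cubic over Q with no rational root is irreducible (any nontrivial factorization would include a linear factor). Hence x^3 - 245 is the minimal polynomial of α, and in particular [Q(α):Q] = 3.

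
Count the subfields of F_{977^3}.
F_{977^3} has 2 subfields

The subfields of F_{p^n} are exactly the fields F_{p^d} for d | n (each is the fixed field of the unique index-d subgroup of Gal(F_{p^n}/F_p) ≅ Z/nZ). The divisors of n = 3 are {1, 3}, giving 2 subfields: F_{977^1}, F_{977^3}.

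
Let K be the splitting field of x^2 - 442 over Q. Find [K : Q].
[K : Q] = 2

f(x) = x^2 - 442 factors as (x - √442)(x + √442). The splitting field is K = Q(√442). Since 442 is squarefree and > 1, it is not a perfect square, so x^2 - 442 is irreducible over Q and [Q(√442) : Q] = 2. Hence [K : Q] = 2.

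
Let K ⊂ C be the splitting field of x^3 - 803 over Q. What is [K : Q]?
[K : Q] = 6

The roots of x^3 - 803 are ∛803, ω∛803, ω^2∛803 where ω = e^(2πi/3) is a primitive cube root of unity, so K = Q(∛803, ω). Now [Q(∛803):Q] = 3 (since 803 is not a perfect cube, x^3 - 803 is irreducible) and [Q(ω):Q] = 2. Both 2 and 3 divide [K:Q], and [K:Q] ≤ 3·2 = 6, so [K:Q] = 6. (Equivalently: Q(∛803) ⊂ R but ω ∉ R, so [K : Q(∛803)] = 2.)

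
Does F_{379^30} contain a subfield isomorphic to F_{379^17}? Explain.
No: F_{379^17} is not a subfield of F_{379^30}

F_{p^m} embeds in F_{p^n} iff m | n. Here 17 ∤ 30 (since 30 = 1·17 + 13 with remainder 13 ≠ 0), so F_{379^17} is not a subfield of F_{379^30}. Equivalently: if it were, the tower law would give 17 = [F_{379^17}:F_379] dividing [F_{379^30}:F_379] = 30, contradiction.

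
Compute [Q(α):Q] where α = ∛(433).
[Q(α):Q] = 3

The minimal polynomial of α is x^3 - 433, irreducible over Q since 433 is not a perfect cube (so x^3 - 433 has no rational root). Hence [Q(α):Q] = deg(m_α) = 3.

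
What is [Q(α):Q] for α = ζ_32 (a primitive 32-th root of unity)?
[Q(α):Q] = 16

The minimal polynomial of ζ_32 over Q is the 32-th cyclotomic polynomial Φ_32(x), which is irreducible over Q and has degree φ(32) = 16. Hence [Q(α):Q] = φ(32) = 16.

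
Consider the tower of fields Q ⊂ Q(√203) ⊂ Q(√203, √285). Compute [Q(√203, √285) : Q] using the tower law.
[Q(√203, √285) : Q] = 4

[Q(√203):Q] = 2 (min poly x^2 - 203, irreducible since 203 is squarefree > 1). For the top step, suppose √285 ∈ Q(√203), say √285 = c + d√203 with c, d ∈ Q. Squaring: 285 = c^2 + 203d^2 + 2cd√203. Since √203 ∉ Q this forces 2cd = 0. If d = 0 then √285 = c ∈ Q, contradicting 285 squarefree > 1. If c = 0 then 285 = 203d^2, so 203·285 = (203d)^2 is a perfect square in Q — but 203·285 = 57855 is not a perfect square (since 203 and 285 are distinct squarefree integers). Contradiction. Hence √285 ∉ Q(√203), so x^2 - 285 stays irreducible over Q(√203) and [Q(√203, √285) : Q(√203)] = 2. By the tower law, [Q(√203, √285) : Q] = 2 · 2 = 4.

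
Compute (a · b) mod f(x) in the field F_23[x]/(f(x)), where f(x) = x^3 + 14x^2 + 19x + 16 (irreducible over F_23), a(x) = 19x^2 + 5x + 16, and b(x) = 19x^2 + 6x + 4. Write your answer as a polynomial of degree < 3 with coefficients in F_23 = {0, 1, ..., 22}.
a · b ≡ 17x^2 + 7x + 5 (mod f(x))

Multiply in F_23[x]: a(x)·b(x) = (19x^2 + 5x + 16)·(19x^2 + 6x + 4) = 16x^4 + 2x^3 + 19x^2 + x + 18. This has degree ≥ 3, so divide by f(x) over F_23: 16x^4 + 2x^3 + 19x^2 + x + 18 = (16x + 8)·(x^3 + 14x^2 + 19x + 16) + (17x^2 + 7x + 5). Hence a·b ≡ 17x^2 + 7x + 5 (mod f). (F_23[x]/(f) is a field with 23^3 = 12167 elements since f is irreducible of degree 3.)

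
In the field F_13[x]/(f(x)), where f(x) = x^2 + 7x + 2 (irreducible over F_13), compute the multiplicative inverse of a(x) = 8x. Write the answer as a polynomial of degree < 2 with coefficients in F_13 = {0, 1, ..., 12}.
a(x)^(-1) ≡ 4x + 2 (mod f(x))

Since f is irreducible over F_13, F_13[x]/(f) is a field and a(x) ≠ 0 has an inverse. Apply the extended Euclidean algorithm to f(x) and a(x) in F_13[x]: f(x) = (5x + 9)·a(x) + (2). The last nonzero remainder is the constant 2 = gcd(f, a) in F_13. Back-substituting through the division chain expresses 2 = s(x)·a(x) + t(x)·f(x) with s(x) ≡ 8x + 4 (mod f), so (8x + 4)·a(x) ≡ 2 (mod f). Multiplying by 2^(-1) ≡ 7 in F_13 gives a(x)^(-1) ≡ 7·(8x + 4) ≡ 4x + 2 (mod f). Check: (8x)·(4x + 2) = 6x^2 + 3x ≡ 1 (mod x^2 + 7x + 2).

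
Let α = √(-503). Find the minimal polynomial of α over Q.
m_α(x) = x^2 + 503

α satisfies α^2 + 503 = 0, so x^2 + 503 annihilates α. Since d = -503 is squarefree and ≠ 1, it is not a perfect square in Q, so x^2 + 503 has no rational root and is therefore irreducible over Q (a degree-2 polynomial over a field is irreducible iff it has no root). Hence m_α(x) = x^2 + 503.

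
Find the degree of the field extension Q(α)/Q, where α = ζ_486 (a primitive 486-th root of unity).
[Q(α):Q] = 162

The minimal polynomial of ζ_486 over Q is the 486-th cyclotomic polynomial Φ_486(x), which is irreducible over Q and has degree φ(486) = 162. Hence [Q(α):Q] = φ(486) = 162.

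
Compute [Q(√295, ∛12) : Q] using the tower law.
[Q(√295, ∛12) : Q] = 6

Let L = Q(√295, ∛12). Since Q(√295) ⊂ L and [Q(√295):Q] = 2, the tower law gives 2 | [L:Q]. Likewise Q(∛12) ⊂ L with [Q(∛12):Q] = 3 (because 12 is not a perfect cube), so 3 | [L:Q]. As gcd(2,3) = 1, [L:Q] is divisible by 6. Conversely L is generated over Q by √295 and ∛12, so [L:Q] ≤ 2·3 = 6. Therefore [Q(√295, ∛12) : Q] = 6.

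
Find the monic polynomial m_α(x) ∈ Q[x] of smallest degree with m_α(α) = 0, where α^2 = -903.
m_α(x) = x^2 + 903

α satisfies α^2 + 903 = 0, so x^2 + 903 annihilates α. Since d = -903 is squarefree and ≠ 1, it is not a perfect square in Q, so x^2 + 903 has no rational root and is therefore irreducible over Q (a degree-2 polynomial over a field is irreducible iff it has no root). Hence m_α(x) = x^2 + 903.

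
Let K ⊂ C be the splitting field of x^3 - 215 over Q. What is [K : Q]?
[K : Q] = 6

The roots of x^3 - 215 are ∛215, ω∛215, ω^2∛215 where ω = e^(2πi/3) is a primitive cube root of unity, so K = Q(∛215, ω). Now [Q(∛215):Q] = 3 (since 215 is not a perfect cube, x^3 - 215 is irreducible) and [Q(ω):Q] = 2. Both 2 and 3 divide [K:Q], and [K:Q] ≤ 3·2 = 6, so [K:Q] = 6. (Equivalently: Q(∛215) ⊂ R but ω ∉ R, so [K : Q(∛215)] = 2.)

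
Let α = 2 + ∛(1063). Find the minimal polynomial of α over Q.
m_α(x) = x^3 - 6x^2 + 12x - 1071

Set β = α - 2 = ∛(1063), so β^3 = 1063. Then (α - 2)^3 - 1063 = 0, i.e. α is a root of g(x) = (x - 2)^3 - 1063 = x^3 - 6x^2 + 12x - 1071. Since g(x) = h(x - 2) where h(x) = x^3 - 1063, and h is irreducible over Q (because 1063 is not a perfect cube, so h has no rational root, and a monic cubic with no rational root is irreducible), g is also irreducible (irreducibility is preserved under the substitution x → x - 2). Hence m_α(x) = x^3 - 6x^2 + 12x - 1071.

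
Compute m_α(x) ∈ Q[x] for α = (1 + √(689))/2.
m_α(x) = x^2 - x - 172

From 2α - 1 = √(689), squaring gives (2α - 1)^2 = 689, i.e. 4α^2 - 4α + 1 = 689, so α^2 - α + (1 - 689)/4 = 0. Since 689 ≡ 1 (mod 4), (1 - 689)/4 = -172 ∈ Z. The polynomial x^2 - x - 172 has discriminant 1 - 4·(-172) = 689, which is not a perfect square in Q (d = 689 is squarefree and ≠ 1), so x^2 - x - 172 is irreducible over Q. It is the minimal polynomial of α.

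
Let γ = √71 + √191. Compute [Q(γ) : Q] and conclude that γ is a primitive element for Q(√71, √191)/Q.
[Q(γ) : Q] = 4 (equivalently, Q(γ) = Q(√71, √191))

Obviously Q(γ) ⊆ Q(√71, √191), and [Q(√71, √191):Q] = 4 (since 71, 191 are distinct squarefree integers > 1 with 13561 not a perfect square). To show equality we compute the minimal polynomial of γ. From γ = √71 + √191: γ^2 = 71 + 2√(13561) + 191 = 262 + 2√(13561), so γ^2 - 262 = 2√(13561); squaring, (γ^2 - 262)^2 = 4·13561, i.e. γ^4 - 524γ^2 + 68644 - 54244 = 0, i.e. γ^4 - 524γ^2 + 14400 = 0. So γ is a root of x^4 - 524x^2 + 14400. This polynomial is irreducible over Q: it has no rational root (each ±√71 ± √191 is irrational), and any factorization into two quadratics over Q would force √(13561) ∈ Q (pairing opposite roots) or √71, √191 ∈ Q (other pairings), all impossible. Hence [Q(γ):Q] = 4 = [Q(√71, √191):Q], so Q(γ) = Q(√71, √191).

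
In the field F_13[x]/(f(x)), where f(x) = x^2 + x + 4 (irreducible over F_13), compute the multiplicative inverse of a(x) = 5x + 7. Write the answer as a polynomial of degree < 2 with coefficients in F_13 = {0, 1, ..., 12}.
a(x)^(-1) ≡ 6x + 8 (mod f(x))

Since f is irreducible over F_13, F_13[x]/(f) is a field and a(x) ≠ 0 has an inverse. Apply the extended Euclidean algorithm to f(x) and a(x) in F_13[x]: f(x) = (8x + 2)·a(x) + (3). The last nonzero remainder is the constant 3 = gcd(f, a) in F_13. Back-substituting through the division chain expresses 3 = s(x)·a(x) + t(x)·f(x) with s(x) ≡ 5x + 11 (mod f), so (5x + 11)·a(x) ≡ 3 (mod f). Multiplying by 3^(-1) ≡ 9 in F_13 gives a(x)^(-1) ≡ 9·(5x + 11) ≡ 6x + 8 (mod f). Check: (5x + 7)·(6x + 8) = 4x^2 + 4x + 4 ≡ 1 (mod x^2 + x + 4).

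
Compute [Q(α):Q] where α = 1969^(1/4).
[Q(α):Q] = 4

α is a root of x^4 - 1969. By Eisenstein's criterion at the prime p = 11 (which divides the constant term 1969 but p^2 = 121 does not, since 1969 is squarefree), x^4 - 1969 is irreducible over Q. Hence [Q(α):Q] = 4.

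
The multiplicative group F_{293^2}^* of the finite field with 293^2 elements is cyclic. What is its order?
|F_{293^2}^*| = 85848

F_{293^2} has 293^2 = 85849 elements; its multiplicative group consists of all nonzero elements, so |F_{293^2}^*| = 85849 - 1 = 85848. (It is cyclic since any finite subgroup of the multiplicative group of a field is cyclic.)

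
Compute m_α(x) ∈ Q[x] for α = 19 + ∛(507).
m_α(x) = x^3 - 57x^2 + 1083x - 7366

Set β = α - 19 = ∛(507), so β^3 = 507. Then (α - 19)^3 - 507 = 0, i.e. α is a root of g(x) = (x - 19)^3 - 507 = x^3 - 57x^2 + 1083x - 7366. Since g(x) = h(x - 19) where h(x) = x^3 - 507, and h is irreducible over Q (because 507 is not a perfect cube, so h has no rational root, and a monic cubic with no rational root is irreducible), g is also irreducible (irreducibility is preserved under the substitution x → x - 19). Hence m_α(x) = x^3 - 57x^2 + 1083x - 7366.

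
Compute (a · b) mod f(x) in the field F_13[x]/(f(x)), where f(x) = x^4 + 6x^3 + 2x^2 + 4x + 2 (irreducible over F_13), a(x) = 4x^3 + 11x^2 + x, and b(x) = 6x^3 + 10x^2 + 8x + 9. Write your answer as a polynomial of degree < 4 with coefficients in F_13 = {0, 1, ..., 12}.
a · b ≡ 5x^3 + 10x^2 + 8x + 7 (mod f(x))

Multiply in F_13[x]: a(x)·b(x) = (4x^3 + 11x^2 + x)·(6x^3 + 10x^2 + 8x + 9) = 11x^6 + 2x^5 + 5x^4 + 4x^3 + 3x^2 + 9x. This has degree ≥ 4, so divide by f(x) over F_13: 11x^6 + 2x^5 + 5x^4 + 4x^3 + 3x^2 + 9x = (11x^2 + x + 3)·(x^4 + 6x^3 + 2x^2 + 4x + 2) + (5x^3 + 10x^2 + 8x + 7). Hence a·b ≡ 5x^3 + 10x^2 + 8x + 7 (mod f). (F_13[x]/(f) is a field with 13^4 = 28561 elements since f is irreducible of degree 4.)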